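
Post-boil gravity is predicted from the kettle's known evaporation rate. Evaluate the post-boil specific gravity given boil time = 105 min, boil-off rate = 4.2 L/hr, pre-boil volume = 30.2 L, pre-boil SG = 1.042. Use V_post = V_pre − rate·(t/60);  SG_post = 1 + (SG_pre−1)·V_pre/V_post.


V_post = 30.2 − 4.2·(105/60) = 22.8500
SG_post = 1 + (1.042 − 1)·30.2/22.8500

1.0555


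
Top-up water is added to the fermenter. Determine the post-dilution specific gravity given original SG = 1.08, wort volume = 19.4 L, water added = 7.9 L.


SG_new = 1 + (SG_old − 1)·V_old/(V_old + V_water)
pts = (1.08 − 1)·1000·19.4/(19.4 + 7.9) = 56.8498
SG_new = 1 + 56.8498/1000

1.0568


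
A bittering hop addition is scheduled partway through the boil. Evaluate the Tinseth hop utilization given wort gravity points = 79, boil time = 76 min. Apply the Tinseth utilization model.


U = 1.65·0.000125^(GP/1000) · (1 − e^(−0.04·t))/4.15
bigness = 1.65·0.000125^(79/1000) = 0.8112
boil_factor = (1 − e^(−0.04·76))/4.15 = 0.2294
U = 0.8112 · 0.2294

0.1861


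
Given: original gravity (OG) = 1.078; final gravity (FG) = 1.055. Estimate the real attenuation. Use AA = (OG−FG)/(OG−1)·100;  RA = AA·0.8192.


AA = (1.078 − 1.055)/(1.078 − 1)·100 = 29.4872
RA = 29.4872·0.8192

24.1559 %


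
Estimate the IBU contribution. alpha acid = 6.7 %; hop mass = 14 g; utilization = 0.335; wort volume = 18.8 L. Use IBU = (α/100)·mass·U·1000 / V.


IBU = (6.7/100)·14·0.335·1000 / 18.8

16.7144 IBU


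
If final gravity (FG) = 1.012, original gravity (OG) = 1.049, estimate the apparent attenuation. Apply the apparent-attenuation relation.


AA = (OG − FG)/(OG − 1) · 100
AA = (1.049 − 1.012)/(1.049 − 1) · 100

75.5102 %


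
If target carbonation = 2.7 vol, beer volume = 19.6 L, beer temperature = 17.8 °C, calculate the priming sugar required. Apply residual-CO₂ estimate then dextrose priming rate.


residual = 14.695·(0.01821 + 0.09011·e^(−0.04·T));  sugar = (target − residual)·4.0·V
residual = 14.695·(0.01821 + 0.09011·e^(−0.04·17.8)) = 0.9173
sugar = (2.7 − 0.9173)·4.0·19.6

139.7626 g


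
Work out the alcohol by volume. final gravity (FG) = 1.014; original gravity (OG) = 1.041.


ABV = (OG − FG) · 131.25
ABV = (1.041 − 1.014) · 131.25

3.5437 % ABV


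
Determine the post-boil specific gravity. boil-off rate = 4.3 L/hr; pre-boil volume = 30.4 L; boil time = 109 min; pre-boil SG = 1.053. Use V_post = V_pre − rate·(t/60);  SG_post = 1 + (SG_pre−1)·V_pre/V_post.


V_post = 30.4 − 4.3·(109/60) = 22.5883
SG_post = 1 + (1.053 − 1)·30.4/22.5883

1.0713


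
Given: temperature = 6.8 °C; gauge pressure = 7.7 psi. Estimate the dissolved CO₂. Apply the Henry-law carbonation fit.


vols = (P + 14.695)·(0.01821 + 0.09011·e^(−0.04·T))
vols = (7.7 + 14.695)·(0.01821 + 0.09011·e^(−0.04·6.8))

1.9452 volumes


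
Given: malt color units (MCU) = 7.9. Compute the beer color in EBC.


SRM = 1.4922·MCU^0.6859;  EBC = SRM·1.97
SRM = 1.4922·7.9^0.6859 = 6.1590
EBC = 6.1590·1.97

12.1332 EBC


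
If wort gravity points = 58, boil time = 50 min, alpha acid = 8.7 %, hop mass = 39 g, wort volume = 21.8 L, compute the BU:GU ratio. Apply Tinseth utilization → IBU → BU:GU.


U = 1.65·0.000125^(GP/1000)·(1−e^(−0.04t))/4.15;  IBU = (α/100)·m·U·1000/V;  BU:GU = IBU/GP
U = 1.65·0.000125^(58/1000)·(1−e^(−0.04·50))/4.15 = 0.2041
IBU = (8.7/100)·39·0.2041·1000/21.8 = 31.7711
BU:GU = 31.7711/58

0.5478


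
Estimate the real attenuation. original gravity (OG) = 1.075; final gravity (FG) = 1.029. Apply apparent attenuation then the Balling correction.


AA = (OG−FG)/(OG−1)·100;  RA = AA·0.8192
AA = (1.075 − 1.029)/(1.075 − 1)·100 = 61.3333
RA = 61.3333·0.8192

50.2443 %


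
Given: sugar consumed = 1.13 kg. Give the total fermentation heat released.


Q = m_sugar · 590 kJ/kg
Q = 1.13 · 590

666.7000 kJ


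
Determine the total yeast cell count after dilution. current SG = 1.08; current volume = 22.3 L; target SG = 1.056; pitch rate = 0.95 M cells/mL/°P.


V_w = V·((SG_c−1)/(SG_t−1)−1);  °P = 259 − 259/SG_t;  cells = rate·(V+V_w)·°P
V_w = 22.3·((1.08−1)/(1.056−1)−1) = 9.5571
V_final = 22.3 + 9.5571 = 31.8571
°P = 259 − 259/1.056 = 13.7348
cells = 0.95·31.8571·13.7348

415.6754 billion cells


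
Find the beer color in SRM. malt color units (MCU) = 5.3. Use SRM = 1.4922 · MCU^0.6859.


SRM = 1.4922 · 5.3^0.6859

4.6839 SRM


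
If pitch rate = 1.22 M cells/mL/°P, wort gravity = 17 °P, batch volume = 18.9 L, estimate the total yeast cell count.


cells (billions) = rate · V_L · °P
cells = 1.22 · 18.9 · 17

391.9860 billion cells


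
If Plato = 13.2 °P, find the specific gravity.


SG = 259/(259 − P)
SG = 259/(259 − 13.2)

1.0537


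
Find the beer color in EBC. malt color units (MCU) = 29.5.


SRM = 1.4922·MCU^0.6859;  EBC = SRM·1.97
SRM = 1.4922·29.5^0.6859 = 15.2047
EBC = 15.2047·1.97

29.9533 EBC


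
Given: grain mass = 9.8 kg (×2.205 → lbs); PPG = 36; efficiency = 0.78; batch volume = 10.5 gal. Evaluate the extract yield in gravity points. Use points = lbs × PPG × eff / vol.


lbs = 9.8 × 2.205 = 21.6090
points = 21.6090 × 36 × 0.78 / 10.5

57.7886 points


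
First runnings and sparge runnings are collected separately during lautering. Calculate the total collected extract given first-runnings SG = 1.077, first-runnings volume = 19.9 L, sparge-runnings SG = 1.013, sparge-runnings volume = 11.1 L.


total = Σ (SG_i − 1)·1000·V_i
first = (1.077 − 1)·1000·19.9 = 1532.3000
sparge = (1.013 − 1)·1000·11.1 = 144.3000
total = 1532.3000 + 144.3000

1676.6000 gravity·L


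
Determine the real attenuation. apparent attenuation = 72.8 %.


RA = AA · 0.8192
RA = 72.8 · 0.8192

59.6378 %


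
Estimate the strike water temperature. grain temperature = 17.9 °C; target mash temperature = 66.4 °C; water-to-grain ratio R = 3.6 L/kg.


T_strike = (0.41/R)·(T_mash − T_grain) + T_mash
T_strike = (0.41/3.6)·(66.4 − 17.9) + 66.4

71.9236 °C


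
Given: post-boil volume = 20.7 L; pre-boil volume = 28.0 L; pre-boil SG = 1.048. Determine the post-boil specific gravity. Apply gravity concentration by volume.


SG_post = 1 + (SG_pre − 1)·V_pre/V_post
pts_pre = (1.048 − 1)·1000 = 48.0000
pts_post = 48.0000·28.0/20.7 = 64.9275
SG_post = 1 + 64.9275/1000

1.0649


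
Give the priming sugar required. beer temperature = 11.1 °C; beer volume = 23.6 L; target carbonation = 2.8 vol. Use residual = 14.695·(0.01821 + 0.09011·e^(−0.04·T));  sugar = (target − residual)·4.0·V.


residual = 14.695·(0.01821 + 0.09011·e^(−0.04·11.1)) = 1.1170
sugar = (2.8 − 1.1170)·4.0·23.6

158.8749 g


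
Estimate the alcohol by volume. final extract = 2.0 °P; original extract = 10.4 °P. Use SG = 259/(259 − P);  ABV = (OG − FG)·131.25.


OG = 259/(259 − 10.4) = 1.0418
FG = 259/(259 − 2.0) = 1.0078
ABV = (1.0418 − 1.0078)·131.25

4.4693 % ABV


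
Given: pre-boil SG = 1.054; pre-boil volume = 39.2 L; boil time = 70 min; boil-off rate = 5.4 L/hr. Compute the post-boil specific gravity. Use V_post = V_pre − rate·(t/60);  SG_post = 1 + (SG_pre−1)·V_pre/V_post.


V_post = 39.2 − 5.4·(70/60) = 32.9000
SG_post = 1 + (1.054 − 1)·39.2/32.9000

1.0643


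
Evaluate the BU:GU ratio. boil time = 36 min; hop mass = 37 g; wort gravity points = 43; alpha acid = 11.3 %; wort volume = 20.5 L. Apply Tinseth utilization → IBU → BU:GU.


U = 1.65·0.000125^(GP/1000)·(1−e^(−0.04t))/4.15;  IBU = (α/100)·m·U·1000/V;  BU:GU = IBU/GP
U = 1.65·0.000125^(43/1000)·(1−e^(−0.04·36))/4.15 = 0.2061
IBU = (11.3/100)·37·0.2061·1000/20.5 = 42.0431
BU:GU = 42.0431/43

0.9777


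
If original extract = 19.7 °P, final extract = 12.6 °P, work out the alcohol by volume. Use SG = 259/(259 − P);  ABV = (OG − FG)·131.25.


OG = 259/(259 − 19.7) = 1.0823
FG = 259/(259 − 12.6) = 1.0511
ABV = (1.0823 − 1.0511)·131.25

4.0933 % ABV


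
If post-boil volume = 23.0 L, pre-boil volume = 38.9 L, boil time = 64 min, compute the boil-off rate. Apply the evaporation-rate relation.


rate = (V_pre − V_post) / (t_min/60)
rate = (38.9 − 23.0) / (64/60)

14.9062 L/hr


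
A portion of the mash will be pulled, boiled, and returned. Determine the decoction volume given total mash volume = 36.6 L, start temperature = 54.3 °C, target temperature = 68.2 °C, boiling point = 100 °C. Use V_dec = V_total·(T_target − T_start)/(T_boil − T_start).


V_dec = 36.6·(68.2 − 54.3)/(100 − 54.3)

11.1322 L


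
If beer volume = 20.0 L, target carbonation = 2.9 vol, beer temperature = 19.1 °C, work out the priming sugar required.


residual = 14.695·(0.01821 + 0.09011·e^(−0.04·T));  sugar = (target − residual)·4.0·V
residual = 14.695·(0.01821 + 0.09011·e^(−0.04·19.1)) = 0.8844
sugar = (2.9 − 0.8844)·4.0·20.0

161.2486 g


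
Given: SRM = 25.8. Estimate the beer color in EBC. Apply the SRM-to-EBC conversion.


EBC = SRM · 1.97
EBC = 25.8 · 1.97

50.8260 EBC


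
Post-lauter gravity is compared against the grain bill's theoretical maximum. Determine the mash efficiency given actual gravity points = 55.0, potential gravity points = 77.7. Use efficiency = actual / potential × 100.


efficiency = 55.0 / 77.7 × 100

70.7851 %


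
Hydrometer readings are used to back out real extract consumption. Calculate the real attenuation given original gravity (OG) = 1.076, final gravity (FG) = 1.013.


AA = (OG−FG)/(OG−1)·100;  RA = AA·0.8192
AA = (1.076 − 1.013)/(1.076 − 1)·100 = 82.8947
RA = 82.8947·0.8192

67.9074 %


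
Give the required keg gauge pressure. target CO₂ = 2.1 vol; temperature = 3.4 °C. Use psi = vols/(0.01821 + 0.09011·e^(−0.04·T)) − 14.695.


psi = 2.1/(0.01821 + 0.09011·e^(−0.04·3.4)) − 14.695

6.9854 psi


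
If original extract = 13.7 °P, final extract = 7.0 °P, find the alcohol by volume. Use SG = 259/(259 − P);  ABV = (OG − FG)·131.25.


OG = 259/(259 − 13.7) = 1.0558
FG = 259/(259 − 7.0) = 1.0278
ABV = (1.0558 − 1.0278)·131.25

3.6845 % ABV


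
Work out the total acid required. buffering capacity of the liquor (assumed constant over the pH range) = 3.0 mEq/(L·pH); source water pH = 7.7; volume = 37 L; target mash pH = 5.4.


acid = buffering capacity · (pH_source − pH_target) · V
acid = 3.0 · (7.7 − 5.4) · 37

255.3000 mEq


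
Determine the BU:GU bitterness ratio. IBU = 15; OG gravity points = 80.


BU:GU = IBU / OG_points
BU:GU = 15 / 80

0.1875


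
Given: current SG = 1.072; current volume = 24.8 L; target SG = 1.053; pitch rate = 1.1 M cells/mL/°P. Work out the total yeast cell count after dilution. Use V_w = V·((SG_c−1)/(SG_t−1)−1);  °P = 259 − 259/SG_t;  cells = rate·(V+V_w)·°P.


V_w = 24.8·((1.072−1)/(1.053−1)−1) = 8.8906
V_final = 24.8 + 8.8906 = 33.6906
°P = 259 − 259/1.053 = 13.0361
cells = 1.1·33.6906·13.0361

483.1125 billion cells


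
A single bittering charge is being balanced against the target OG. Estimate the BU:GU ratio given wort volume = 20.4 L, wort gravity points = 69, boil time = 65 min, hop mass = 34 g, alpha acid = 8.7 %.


U = 1.65·0.000125^(GP/1000)·(1−e^(−0.04t))/4.15;  IBU = (α/100)·m·U·1000/V;  BU:GU = IBU/GP
U = 1.65·0.000125^(69/1000)·(1−e^(−0.04·65))/4.15 = 0.1980
IBU = (8.7/100)·34·0.1980·1000/20.4 = 28.7060
BU:GU = 28.7060/69

0.4160


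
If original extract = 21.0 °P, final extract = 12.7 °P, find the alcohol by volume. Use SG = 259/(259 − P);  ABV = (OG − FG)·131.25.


OG = 259/(259 − 21.0) = 1.0882
FG = 259/(259 − 12.7) = 1.0516
ABV = (1.0882 − 1.0516)·131.25

4.8132 % ABV


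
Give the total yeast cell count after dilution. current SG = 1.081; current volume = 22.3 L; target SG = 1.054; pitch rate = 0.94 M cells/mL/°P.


V_w = V·((SG_c−1)/(SG_t−1)−1);  °P = 259 − 259/SG_t;  cells = rate·(V+V_w)·°P
V_w = 22.3·((1.081−1)/(1.054−1)−1) = 11.1500
V_final = 22.3 + 11.1500 = 33.4500
°P = 259 − 259/1.054 = 13.2694
cells = 0.94·33.4500·13.2694

417.2313 billion cells


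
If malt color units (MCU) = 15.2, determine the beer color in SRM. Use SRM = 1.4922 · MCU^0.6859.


SRM = 1.4922 · 15.2^0.6859

9.6484 SRM


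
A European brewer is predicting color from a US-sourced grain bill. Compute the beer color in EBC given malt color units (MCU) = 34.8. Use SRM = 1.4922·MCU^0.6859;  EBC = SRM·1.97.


SRM = 1.4922·34.8^0.6859 = 17.0293
EBC = 17.0293·1.97

33.5477 EBC


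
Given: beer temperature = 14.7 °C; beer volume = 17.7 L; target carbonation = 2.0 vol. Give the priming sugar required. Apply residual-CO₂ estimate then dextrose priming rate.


residual = 14.695·(0.01821 + 0.09011·e^(−0.04·T));  sugar = (target − residual)·4.0·V
residual = 14.695·(0.01821 + 0.09011·e^(−0.04·14.7)) = 1.0031
sugar = (2.0 − 1.0031)·4.0·17.7

70.5814 g


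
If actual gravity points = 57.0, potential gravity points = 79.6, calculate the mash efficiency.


efficiency = actual / potential × 100
efficiency = 57.0 / 79.6 × 100

71.6080 %


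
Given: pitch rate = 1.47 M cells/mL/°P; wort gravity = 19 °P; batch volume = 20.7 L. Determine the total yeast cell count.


cells (billions) = rate · V_L · °P
cells = 1.47 · 20.7 · 19

578.1510 billion cells


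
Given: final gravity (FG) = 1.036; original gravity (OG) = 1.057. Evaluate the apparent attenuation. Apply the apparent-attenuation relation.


AA = (OG − FG)/(OG − 1) · 100
AA = (1.057 − 1.036)/(1.057 − 1) · 100

36.8421 %


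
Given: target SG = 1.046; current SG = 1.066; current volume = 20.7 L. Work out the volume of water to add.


V_water = V·((SG_curr − 1)/(SG_target − 1) − 1)
V_water = 20.7·((1.066 − 1)/(1.046 − 1) − 1)

9.0000 L


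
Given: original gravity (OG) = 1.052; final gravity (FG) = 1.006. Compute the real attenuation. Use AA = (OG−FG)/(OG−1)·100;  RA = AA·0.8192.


AA = (1.052 − 1.006)/(1.052 − 1)·100 = 88.4615
RA = 88.4615·0.8192

72.4677 %


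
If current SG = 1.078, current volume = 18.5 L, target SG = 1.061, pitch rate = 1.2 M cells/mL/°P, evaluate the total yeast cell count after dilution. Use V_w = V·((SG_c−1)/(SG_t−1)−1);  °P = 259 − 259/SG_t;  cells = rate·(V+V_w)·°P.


V_w = 18.5·((1.078−1)/(1.061−1)−1) = 5.1557
V_final = 18.5 + 5.1557 = 23.6557
°P = 259 − 259/1.061 = 14.8907
cells = 1.2·23.6557·14.8907

422.6997 billion cells


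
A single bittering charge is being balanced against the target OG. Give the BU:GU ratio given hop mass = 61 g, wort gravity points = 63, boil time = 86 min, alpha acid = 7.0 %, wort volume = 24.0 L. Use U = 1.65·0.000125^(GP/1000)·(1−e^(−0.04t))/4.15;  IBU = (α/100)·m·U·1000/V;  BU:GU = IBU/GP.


U = 1.65·0.000125^(63/1000)·(1−e^(−0.04·86))/4.15 = 0.2185
IBU = (7.0/100)·61·0.2185·1000/24.0 = 38.8691
BU:GU = 38.8691/63

0.6170


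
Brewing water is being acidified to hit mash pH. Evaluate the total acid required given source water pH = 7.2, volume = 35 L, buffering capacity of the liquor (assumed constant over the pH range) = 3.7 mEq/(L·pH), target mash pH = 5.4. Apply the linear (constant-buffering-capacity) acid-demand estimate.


acid = buffering capacity · (pH_source − pH_target) · V
acid = 3.7 · (7.2 − 5.4) · 35

233.1000 mEq


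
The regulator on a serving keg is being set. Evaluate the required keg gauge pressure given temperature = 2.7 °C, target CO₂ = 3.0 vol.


psi = vols/(0.01821 + 0.09011·e^(−0.04·T)) − 14.695
psi = 3.0/(0.01821 + 0.09011·e^(−0.04·2.7)) − 14.695

15.5789 psi


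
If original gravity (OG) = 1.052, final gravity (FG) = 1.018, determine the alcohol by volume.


ABV = (OG − FG) · 131.25
ABV = (1.052 − 1.018) · 131.25

4.4625 % ABV


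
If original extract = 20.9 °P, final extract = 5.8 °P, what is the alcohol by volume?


SG = 259/(259 − P);  ABV = (OG − FG)·131.25
OG = 259/(259 − 20.9) = 1.0878
FG = 259/(259 − 5.8) = 1.0229
ABV = (1.0878 − 1.0229)·131.25

8.5144 % ABV


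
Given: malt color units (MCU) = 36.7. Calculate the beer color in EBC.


SRM = 1.4922·MCU^0.6859;  EBC = SRM·1.97
SRM = 1.4922·36.7^0.6859 = 17.6617
EBC = 17.6617·1.97

34.7935 EBC


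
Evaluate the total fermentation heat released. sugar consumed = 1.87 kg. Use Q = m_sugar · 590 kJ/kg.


Q = 1.87 · 590

1103.3000 kJ


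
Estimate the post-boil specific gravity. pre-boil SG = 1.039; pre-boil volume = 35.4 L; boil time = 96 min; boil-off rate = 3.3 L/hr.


V_post = V_pre − rate·(t/60);  SG_post = 1 + (SG_pre−1)·V_pre/V_post
V_post = 35.4 − 3.3·(96/60) = 30.1200
SG_post = 1 + (1.039 − 1)·35.4/30.1200

1.0458


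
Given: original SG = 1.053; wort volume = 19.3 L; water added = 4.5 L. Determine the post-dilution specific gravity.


SG_new = 1 + (SG_old − 1)·V_old/(V_old + V_water)
pts = (1.053 − 1)·1000·19.3/(19.3 + 4.5) = 42.9790
SG_new = 1 + 42.9790/1000

1.0430


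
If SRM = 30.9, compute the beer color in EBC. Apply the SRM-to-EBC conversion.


EBC = SRM · 1.97
EBC = 30.9 · 1.97

60.8730 EBC


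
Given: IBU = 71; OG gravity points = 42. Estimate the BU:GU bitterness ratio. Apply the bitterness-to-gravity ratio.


BU:GU = IBU / OG_points
BU:GU = 71 / 42

1.6905


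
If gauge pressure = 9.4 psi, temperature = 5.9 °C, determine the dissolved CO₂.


vols = (P + 14.695)·(0.01821 + 0.09011·e^(−0.04·T))
vols = (9.4 + 14.695)·(0.01821 + 0.09011·e^(−0.04·5.9))

2.1535 volumes


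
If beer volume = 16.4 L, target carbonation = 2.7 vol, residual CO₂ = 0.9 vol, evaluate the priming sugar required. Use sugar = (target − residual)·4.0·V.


sugar = (2.7 − 0.9)·4.0·16.4

118.0800 g


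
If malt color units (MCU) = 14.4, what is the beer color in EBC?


SRM = 1.4922·MCU^0.6859;  EBC = SRM·1.97
SRM = 1.4922·14.4^0.6859 = 9.2971
EBC = 9.2971·1.97

18.3153 EBC


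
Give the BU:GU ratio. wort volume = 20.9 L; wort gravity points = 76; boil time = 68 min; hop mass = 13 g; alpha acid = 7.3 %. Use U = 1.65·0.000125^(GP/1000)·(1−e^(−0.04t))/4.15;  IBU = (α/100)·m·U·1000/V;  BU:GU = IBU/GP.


U = 1.65·0.000125^(76/1000)·(1−e^(−0.04·68))/4.15 = 0.1876
IBU = (7.3/100)·13·0.1876·1000/20.9 = 8.5178
BU:GU = 8.5178/76

0.1121


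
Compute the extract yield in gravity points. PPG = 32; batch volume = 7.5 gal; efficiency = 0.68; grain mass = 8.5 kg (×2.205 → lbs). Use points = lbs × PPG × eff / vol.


lbs = 8.5 × 2.205 = 18.7425
points = 18.7425 × 32 × 0.68 / 7.5

54.3782 points


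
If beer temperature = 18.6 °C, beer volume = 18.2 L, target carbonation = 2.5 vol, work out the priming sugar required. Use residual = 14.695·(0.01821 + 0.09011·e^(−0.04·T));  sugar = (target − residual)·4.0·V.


residual = 14.695·(0.01821 + 0.09011·e^(−0.04·18.6)) = 0.8969
sugar = (2.5 − 0.8969)·4.0·18.2

116.7092 g


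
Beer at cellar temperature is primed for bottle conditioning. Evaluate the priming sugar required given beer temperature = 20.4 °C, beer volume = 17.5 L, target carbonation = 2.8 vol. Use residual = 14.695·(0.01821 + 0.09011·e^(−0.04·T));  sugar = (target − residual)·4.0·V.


residual = 14.695·(0.01821 + 0.09011·e^(−0.04·20.4)) = 0.8531
sugar = (2.8 − 0.8531)·4.0·17.5

136.2803 g


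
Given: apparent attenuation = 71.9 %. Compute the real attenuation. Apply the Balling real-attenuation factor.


RA = AA · 0.8192
RA = 71.9 · 0.8192

58.9005 %


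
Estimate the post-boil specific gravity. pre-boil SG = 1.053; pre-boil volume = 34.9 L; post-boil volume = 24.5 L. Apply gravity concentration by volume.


SG_post = 1 + (SG_pre − 1)·V_pre/V_post
pts_pre = (1.053 − 1)·1000 = 53.0000
pts_post = 53.0000·34.9/24.5 = 75.4980
SG_post = 1 + 75.4980/1000

1.0755


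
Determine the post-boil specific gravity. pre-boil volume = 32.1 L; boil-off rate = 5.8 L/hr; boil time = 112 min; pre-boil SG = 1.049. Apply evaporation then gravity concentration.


V_post = V_pre − rate·(t/60);  SG_post = 1 + (SG_pre−1)·V_pre/V_post
V_post = 32.1 − 5.8·(112/60) = 21.2733
SG_post = 1 + (1.049 − 1)·32.1/21.2733

1.0739


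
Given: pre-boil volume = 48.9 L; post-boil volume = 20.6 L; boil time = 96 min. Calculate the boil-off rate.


rate = (V_pre − V_post) / (t_min/60)
rate = (48.9 − 20.6) / (96/60)

17.6875 L/hr


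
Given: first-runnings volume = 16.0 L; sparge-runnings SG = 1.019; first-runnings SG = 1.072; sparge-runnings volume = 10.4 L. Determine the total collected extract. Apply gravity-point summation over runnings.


total = Σ (SG_i − 1)·1000·V_i
first = (1.072 − 1)·1000·16.0 = 1152.0000
sparge = (1.019 − 1)·1000·10.4 = 197.6000
total = 1152.0000 + 197.6000

1349.6000 gravity·L


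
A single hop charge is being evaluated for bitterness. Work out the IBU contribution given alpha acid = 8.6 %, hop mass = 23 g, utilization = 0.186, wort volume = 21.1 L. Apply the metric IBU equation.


IBU = (α/100)·mass·U·1000 / V
IBU = (8.6/100)·23·0.186·1000 / 21.1

17.4364 IBU


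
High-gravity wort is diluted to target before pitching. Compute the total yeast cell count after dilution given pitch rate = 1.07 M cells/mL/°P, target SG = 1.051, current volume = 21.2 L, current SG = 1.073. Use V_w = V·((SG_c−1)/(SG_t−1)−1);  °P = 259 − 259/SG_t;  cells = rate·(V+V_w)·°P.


V_w = 21.2·((1.073−1)/(1.051−1)−1) = 9.1451
V_final = 21.2 + 9.1451 = 30.3451
°P = 259 − 259/1.051 = 12.5680
cells = 1.07·30.3451·12.5680

408.0746 billion cells


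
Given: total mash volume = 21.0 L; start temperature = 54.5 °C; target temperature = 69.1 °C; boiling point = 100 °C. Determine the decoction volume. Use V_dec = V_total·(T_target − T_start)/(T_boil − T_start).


V_dec = 21.0·(69.1 − 54.5)/(100 − 54.5)

6.7385 L


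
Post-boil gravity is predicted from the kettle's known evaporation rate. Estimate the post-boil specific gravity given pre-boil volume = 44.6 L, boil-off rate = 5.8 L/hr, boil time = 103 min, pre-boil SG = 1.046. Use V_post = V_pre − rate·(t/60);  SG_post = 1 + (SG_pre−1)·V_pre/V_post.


V_post = 44.6 − 5.8·(103/60) = 34.6433
SG_post = 1 + (1.046 − 1)·44.6/34.6433

1.0592


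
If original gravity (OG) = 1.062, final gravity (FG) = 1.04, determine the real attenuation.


AA = (OG−FG)/(OG−1)·100;  RA = AA·0.8192
AA = (1.062 − 1.04)/(1.062 − 1)·100 = 35.4839
RA = 35.4839·0.8192

29.0684 %


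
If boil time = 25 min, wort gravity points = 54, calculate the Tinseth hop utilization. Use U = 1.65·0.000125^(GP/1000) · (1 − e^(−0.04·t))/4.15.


bigness = 1.65·0.000125^(54/1000) = 1.0156
boil_factor = (1 − e^(−0.04·25))/4.15 = 0.1523
U = 1.0156 · 0.1523

0.1547


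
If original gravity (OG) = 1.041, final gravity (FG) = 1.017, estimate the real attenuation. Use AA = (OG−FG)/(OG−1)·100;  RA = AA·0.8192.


AA = (1.041 − 1.017)/(1.041 − 1)·100 = 58.5366
RA = 58.5366·0.8192

47.9532 %


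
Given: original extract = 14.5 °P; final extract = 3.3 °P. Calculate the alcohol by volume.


SG = 259/(259 − P);  ABV = (OG − FG)·131.25
OG = 259/(259 − 14.5) = 1.0593
FG = 259/(259 − 3.3) = 1.0129
ABV = (1.0593 − 1.0129)·131.25

6.0899 % ABV


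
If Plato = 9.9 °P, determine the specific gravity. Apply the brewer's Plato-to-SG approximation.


SG = 259/(259 − P)
SG = 259/(259 − 9.9)

1.0397


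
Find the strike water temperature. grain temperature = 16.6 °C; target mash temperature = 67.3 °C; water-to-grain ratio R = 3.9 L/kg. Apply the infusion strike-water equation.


T_strike = (0.41/R)·(T_mash − T_grain) + T_mash
T_strike = (0.41/3.9)·(67.3 − 16.6) + 67.3

72.6300 °C


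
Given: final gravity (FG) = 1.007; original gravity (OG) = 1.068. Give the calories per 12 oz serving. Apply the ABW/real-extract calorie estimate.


ABW = (OG−FG)·131.25·0.79/FG;  °P = 259 − 259/SG (for OG→OE and FG→AE);  RE = 0.1808·OE + 0.8192·AE;  Cal = (6.9·ABW + 4·(RE−0.1))·FG·3.55
ABW = (1.068 − 1.007)·131.25·0.79/1.007 = 6.2810
OE = 259 − 259/1.068 = 16.4906 °P
AE = 259 − 259/1.007 = 1.8004 °P
RE = 0.1808·16.4906 + 0.8192·1.8004 = 4.4564 °P
Cal = (6.9·6.2810 + 4·(4.4564−0.1))·1.007·3.55

217.2231 kcal


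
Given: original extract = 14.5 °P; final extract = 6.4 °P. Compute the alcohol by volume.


SG = 259/(259 − P);  ABV = (OG − FG)·131.25
OG = 259/(259 − 14.5) = 1.0593
FG = 259/(259 − 6.4) = 1.0253
ABV = (1.0593 − 1.0253)·131.25

4.4583 % ABV


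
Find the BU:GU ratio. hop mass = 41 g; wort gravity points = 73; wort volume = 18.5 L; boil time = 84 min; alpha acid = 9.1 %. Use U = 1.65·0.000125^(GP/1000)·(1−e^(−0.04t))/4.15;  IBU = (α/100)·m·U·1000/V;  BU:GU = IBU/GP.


U = 1.65·0.000125^(73/1000)·(1−e^(−0.04·84))/4.15 = 0.1991
IBU = (9.1/100)·41·0.1991·1000/18.5 = 40.1615
BU:GU = 40.1615/73

0.5502


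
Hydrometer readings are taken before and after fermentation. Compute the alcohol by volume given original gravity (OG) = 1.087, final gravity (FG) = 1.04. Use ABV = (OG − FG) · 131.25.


ABV = (1.087 − 1.04) · 131.25

6.1687 % ABV


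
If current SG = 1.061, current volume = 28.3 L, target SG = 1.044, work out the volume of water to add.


V_water = V·((SG_curr − 1)/(SG_target − 1) − 1)
V_water = 28.3·((1.061 − 1)/(1.044 − 1) − 1)

10.9341 L


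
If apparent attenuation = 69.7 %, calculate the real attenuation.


RA = AA · 0.8192
RA = 69.7 · 0.8192

57.0982 %


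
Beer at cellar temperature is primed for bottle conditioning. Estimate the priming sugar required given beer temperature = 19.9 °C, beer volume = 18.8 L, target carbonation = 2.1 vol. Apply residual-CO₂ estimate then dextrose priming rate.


residual = 14.695·(0.01821 + 0.09011·e^(−0.04·T));  sugar = (target − residual)·4.0·V
residual = 14.695·(0.01821 + 0.09011·e^(−0.04·19.9)) = 0.8650
sugar = (2.1 − 0.8650)·4.0·18.8

92.8745 g


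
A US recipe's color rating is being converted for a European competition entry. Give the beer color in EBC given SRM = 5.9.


EBC = SRM · 1.97
EBC = 5.9 · 1.97

11.6230 EBC


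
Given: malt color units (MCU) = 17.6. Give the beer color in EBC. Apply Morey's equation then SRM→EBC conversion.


SRM = 1.4922·MCU^0.6859;  EBC = SRM·1.97
SRM = 1.4922·17.6^0.6859 = 10.6690
EBC = 10.6690·1.97

21.0180 EBC


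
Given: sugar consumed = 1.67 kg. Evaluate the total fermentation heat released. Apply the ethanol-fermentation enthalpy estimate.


Q = m_sugar · 590 kJ/kg
Q = 1.67 · 590

985.3000 kJ


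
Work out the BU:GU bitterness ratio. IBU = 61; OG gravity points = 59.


BU:GU = IBU / OG_points
BU:GU = 61 / 59

1.0339


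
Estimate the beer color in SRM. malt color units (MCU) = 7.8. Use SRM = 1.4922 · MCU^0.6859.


SRM = 1.4922 · 7.8^0.6859

6.1054 SRM


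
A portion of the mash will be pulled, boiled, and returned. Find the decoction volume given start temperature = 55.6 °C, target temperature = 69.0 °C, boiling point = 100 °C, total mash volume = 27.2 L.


V_dec = V_total·(T_target − T_start)/(T_boil − T_start)
V_dec = 27.2·(69.0 − 55.6)/(100 − 55.6)

8.2090 L


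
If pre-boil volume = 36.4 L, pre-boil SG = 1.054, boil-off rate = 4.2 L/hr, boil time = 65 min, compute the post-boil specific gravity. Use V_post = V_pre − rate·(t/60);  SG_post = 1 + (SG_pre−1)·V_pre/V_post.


V_post = 36.4 − 4.2·(65/60) = 31.8500
SG_post = 1 + (1.054 − 1)·36.4/31.8500

1.0617


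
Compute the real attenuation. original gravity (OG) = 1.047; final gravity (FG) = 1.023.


AA = (OG−FG)/(OG−1)·100;  RA = AA·0.8192
AA = (1.047 − 1.023)/(1.047 − 1)·100 = 51.0638
RA = 51.0638·0.8192

41.8315 %


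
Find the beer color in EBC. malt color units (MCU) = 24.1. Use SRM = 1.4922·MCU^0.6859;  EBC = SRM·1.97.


SRM = 1.4922·24.1^0.6859 = 13.2359
EBC = 13.2359·1.97

26.0747 EBC


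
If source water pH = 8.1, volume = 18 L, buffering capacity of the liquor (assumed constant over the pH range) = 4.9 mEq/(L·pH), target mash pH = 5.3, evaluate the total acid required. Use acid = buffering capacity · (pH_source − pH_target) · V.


acid = 4.9 · (8.1 − 5.3) · 18

246.9600 mEq


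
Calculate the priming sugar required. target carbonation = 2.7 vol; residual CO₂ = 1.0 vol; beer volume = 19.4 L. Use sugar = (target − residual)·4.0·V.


sugar = (2.7 − 1.0)·4.0·19.4

131.9200 g


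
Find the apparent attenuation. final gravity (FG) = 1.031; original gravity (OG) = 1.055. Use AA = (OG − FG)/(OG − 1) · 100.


AA = (1.055 − 1.031)/(1.055 − 1) · 100

43.6364 %


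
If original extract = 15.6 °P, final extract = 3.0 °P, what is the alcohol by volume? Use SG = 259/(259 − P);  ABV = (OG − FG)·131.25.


OG = 259/(259 − 15.6) = 1.0641
FG = 259/(259 − 3.0) = 1.0117
ABV = (1.0641 − 1.0117)·131.25

6.8740 % ABV


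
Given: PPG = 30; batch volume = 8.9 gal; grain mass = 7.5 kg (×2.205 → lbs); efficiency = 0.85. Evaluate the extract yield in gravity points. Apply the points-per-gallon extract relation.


points = lbs × PPG × eff / vol
lbs = 7.5 × 2.205 = 16.5375
points = 16.5375 × 30 × 0.85 / 8.9

47.3827 points


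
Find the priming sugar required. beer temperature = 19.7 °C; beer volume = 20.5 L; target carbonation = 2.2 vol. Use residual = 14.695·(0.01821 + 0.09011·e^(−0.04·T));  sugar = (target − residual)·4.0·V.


residual = 14.695·(0.01821 + 0.09011·e^(−0.04·19.7)) = 0.8698
sugar = (2.2 − 0.8698)·4.0·20.5

109.0793 g


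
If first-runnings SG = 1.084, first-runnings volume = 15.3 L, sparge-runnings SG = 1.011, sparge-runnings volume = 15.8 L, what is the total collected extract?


total = Σ (SG_i − 1)·1000·V_i
first = (1.084 − 1)·1000·15.3 = 1285.2000
sparge = (1.011 − 1)·1000·15.8 = 173.8000
total = 1285.2000 + 173.8000

1459.0000 gravity·L


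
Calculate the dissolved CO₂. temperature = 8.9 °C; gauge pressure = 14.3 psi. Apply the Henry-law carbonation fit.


vols = (P + 14.695)·(0.01821 + 0.09011·e^(−0.04·T))
vols = (14.3 + 14.695)·(0.01821 + 0.09011·e^(−0.04·8.9))

2.3582 volumes


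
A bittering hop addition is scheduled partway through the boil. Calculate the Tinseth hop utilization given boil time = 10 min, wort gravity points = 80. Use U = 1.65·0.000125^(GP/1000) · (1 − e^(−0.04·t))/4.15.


bigness = 1.65·0.000125^(80/1000) = 0.8040
boil_factor = (1 − e^(−0.04·10))/4.15 = 0.0794
U = 0.8040 · 0.0794

0.0639


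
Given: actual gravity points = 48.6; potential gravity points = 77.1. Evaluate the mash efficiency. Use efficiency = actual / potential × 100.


efficiency = 48.6 / 77.1 × 100

63.0350 %


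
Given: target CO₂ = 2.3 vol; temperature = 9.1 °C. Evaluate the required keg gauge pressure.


psi = vols/(0.01821 + 0.09011·e^(−0.04·T)) − 14.695
psi = 2.3/(0.01821 + 0.09011·e^(−0.04·9.1)) − 14.695

13.7610 psi


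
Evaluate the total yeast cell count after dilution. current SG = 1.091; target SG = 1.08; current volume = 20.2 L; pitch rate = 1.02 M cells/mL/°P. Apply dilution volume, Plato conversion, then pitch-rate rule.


V_w = V·((SG_c−1)/(SG_t−1)−1);  °P = 259 − 259/SG_t;  cells = rate·(V+V_w)·°P
V_w = 20.2·((1.091−1)/(1.08−1)−1) = 2.7775
V_final = 20.2 + 2.7775 = 22.9775
°P = 259 − 259/1.08 = 19.1852
cells = 1.02·22.9775·19.1852

449.6441 billion cells


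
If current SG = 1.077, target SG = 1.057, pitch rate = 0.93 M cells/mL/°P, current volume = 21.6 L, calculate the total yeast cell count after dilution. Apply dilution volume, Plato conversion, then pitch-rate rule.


V_w = V·((SG_c−1)/(SG_t−1)−1);  °P = 259 − 259/SG_t;  cells = rate·(V+V_w)·°P
V_w = 21.6·((1.077−1)/(1.057−1)−1) = 7.5789
V_final = 21.6 + 7.5789 = 29.1789
°P = 259 − 259/1.057 = 13.9669
cells = 0.93·29.1789·13.9669

379.0113 billion cells


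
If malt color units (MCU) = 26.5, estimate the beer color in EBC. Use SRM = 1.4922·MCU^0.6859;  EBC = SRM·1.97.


SRM = 1.4922·26.5^0.6859 = 14.1264
EBC = 14.1264·1.97

27.8290 EBC


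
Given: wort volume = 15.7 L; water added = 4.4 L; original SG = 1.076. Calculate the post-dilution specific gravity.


SG_new = 1 + (SG_old − 1)·V_old/(V_old + V_water)
pts = (1.076 − 1)·1000·15.7/(15.7 + 4.4) = 59.3632
SG_new = 1 + 59.3632/1000

1.0594


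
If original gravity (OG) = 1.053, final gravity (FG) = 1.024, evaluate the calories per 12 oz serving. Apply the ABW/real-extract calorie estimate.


ABW = (OG−FG)·131.25·0.79/FG;  °P = 259 − 259/SG (for OG→OE and FG→AE);  RE = 0.1808·OE + 0.8192·AE;  Cal = (6.9·ABW + 4·(RE−0.1))·FG·3.55
ABW = (1.053 − 1.024)·131.25·0.79/1.024 = 2.9365
OE = 259 − 259/1.053 = 13.0361 °P
AE = 259 − 259/1.024 = 6.0703 °P
RE = 0.1808·13.0361 + 0.8192·6.0703 = 7.3297 °P
Cal = (6.9·2.9365 + 4·(7.3297−0.1))·1.024·3.55

178.7809 kcal


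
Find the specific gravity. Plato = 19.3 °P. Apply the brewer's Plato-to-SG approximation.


SG = 259/(259 − P)
SG = 259/(259 − 19.3)

1.0805


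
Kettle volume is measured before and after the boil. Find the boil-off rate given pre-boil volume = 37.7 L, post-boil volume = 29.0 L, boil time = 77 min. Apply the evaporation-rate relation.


rate = (V_pre − V_post) / (t_min/60)
rate = (37.7 − 29.0) / (77/60)

6.7792 L/hr


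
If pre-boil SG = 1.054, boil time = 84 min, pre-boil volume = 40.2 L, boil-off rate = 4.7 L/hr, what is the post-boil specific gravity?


V_post = V_pre − rate·(t/60);  SG_post = 1 + (SG_pre−1)·V_pre/V_post
V_post = 40.2 − 4.7·(84/60) = 33.6200
SG_post = 1 + (1.054 − 1)·40.2/33.6200

1.0646


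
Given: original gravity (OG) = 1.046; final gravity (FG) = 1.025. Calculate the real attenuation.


AA = (OG−FG)/(OG−1)·100;  RA = AA·0.8192
AA = (1.046 − 1.025)/(1.046 − 1)·100 = 45.6522
RA = 45.6522·0.8192

37.3983 %


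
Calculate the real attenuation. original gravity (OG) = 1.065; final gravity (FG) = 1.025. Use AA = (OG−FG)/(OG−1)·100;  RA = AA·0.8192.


AA = (1.065 − 1.025)/(1.065 − 1)·100 = 61.5385
RA = 61.5385·0.8192

50.4123 %


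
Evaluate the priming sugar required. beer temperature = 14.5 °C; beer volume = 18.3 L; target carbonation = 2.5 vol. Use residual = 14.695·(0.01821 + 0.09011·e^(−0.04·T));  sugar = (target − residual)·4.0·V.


residual = 14.695·(0.01821 + 0.09011·e^(−0.04·14.5)) = 1.0090
sugar = (2.5 − 1.0090)·4.0·18.3

109.1416 g


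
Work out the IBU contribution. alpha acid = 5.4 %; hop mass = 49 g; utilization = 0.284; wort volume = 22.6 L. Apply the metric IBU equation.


IBU = (α/100)·mass·U·1000 / V
IBU = (5.4/100)·49·0.284·1000 / 22.6

33.2506 IBU


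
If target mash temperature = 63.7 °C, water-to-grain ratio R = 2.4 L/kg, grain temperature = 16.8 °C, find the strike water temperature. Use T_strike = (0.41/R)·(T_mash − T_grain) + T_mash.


T_strike = (0.41/2.4)·(63.7 − 16.8) + 63.7

71.7121 °C


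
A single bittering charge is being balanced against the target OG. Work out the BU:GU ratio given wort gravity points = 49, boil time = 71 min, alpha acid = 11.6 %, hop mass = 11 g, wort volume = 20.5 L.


U = 1.65·0.000125^(GP/1000)·(1−e^(−0.04t))/4.15;  IBU = (α/100)·m·U·1000/V;  BU:GU = IBU/GP
U = 1.65·0.000125^(49/1000)·(1−e^(−0.04·71))/4.15 = 0.2410
IBU = (11.6/100)·11·0.2410·1000/20.5 = 15.0015
BU:GU = 15.0015/49

0.3062


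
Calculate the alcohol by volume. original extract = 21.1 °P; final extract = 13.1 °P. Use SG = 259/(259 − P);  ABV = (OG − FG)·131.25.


OG = 259/(259 − 21.1) = 1.0887
FG = 259/(259 − 13.1) = 1.0533
ABV = (1.0887 − 1.0533)·131.25

4.6487 % ABV


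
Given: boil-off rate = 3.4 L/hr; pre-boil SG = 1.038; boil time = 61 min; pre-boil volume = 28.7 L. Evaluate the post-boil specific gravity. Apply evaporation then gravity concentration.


V_post = V_pre − rate·(t/60);  SG_post = 1 + (SG_pre−1)·V_pre/V_post
V_post = 28.7 − 3.4·(61/60) = 25.2433
SG_post = 1 + (1.038 − 1)·28.7/25.2433

1.0432


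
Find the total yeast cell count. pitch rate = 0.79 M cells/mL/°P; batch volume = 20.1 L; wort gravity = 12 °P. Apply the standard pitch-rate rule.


cells (billions) = rate · V_L · °P
cells = 0.79 · 20.1 · 12

190.5480 billion cells


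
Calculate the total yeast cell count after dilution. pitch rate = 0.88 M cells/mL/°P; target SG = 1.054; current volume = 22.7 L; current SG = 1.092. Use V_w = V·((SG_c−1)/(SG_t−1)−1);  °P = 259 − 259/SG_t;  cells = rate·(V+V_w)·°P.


V_w = 22.7·((1.092−1)/(1.054−1)−1) = 15.9741
V_final = 22.7 + 15.9741 = 38.6741
°P = 259 − 259/1.054 = 13.2694
cells = 0.88·38.6741·13.2694

451.6016 billion cells


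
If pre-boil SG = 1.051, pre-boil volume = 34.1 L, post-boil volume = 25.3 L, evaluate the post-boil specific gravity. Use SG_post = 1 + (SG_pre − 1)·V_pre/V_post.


pts_pre = (1.051 − 1)·1000 = 51.0000
pts_post = 51.0000·34.1/25.3 = 68.7391
SG_post = 1 + 68.7391/1000

1.0687


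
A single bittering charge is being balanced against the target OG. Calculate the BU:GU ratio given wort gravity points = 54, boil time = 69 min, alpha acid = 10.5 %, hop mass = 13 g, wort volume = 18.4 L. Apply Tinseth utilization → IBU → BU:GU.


U = 1.65·0.000125^(GP/1000)·(1−e^(−0.04t))/4.15;  IBU = (α/100)·m·U·1000/V;  BU:GU = IBU/GP
U = 1.65·0.000125^(54/1000)·(1−e^(−0.04·69))/4.15 = 0.2292
IBU = (10.5/100)·13·0.2292·1000/18.4 = 17.0055
BU:GU = 17.0055/54

0.3149


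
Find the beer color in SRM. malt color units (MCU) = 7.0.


SRM = 1.4922 · MCU^0.6859
SRM = 1.4922 · 7.0^0.6859

5.6687 SRM


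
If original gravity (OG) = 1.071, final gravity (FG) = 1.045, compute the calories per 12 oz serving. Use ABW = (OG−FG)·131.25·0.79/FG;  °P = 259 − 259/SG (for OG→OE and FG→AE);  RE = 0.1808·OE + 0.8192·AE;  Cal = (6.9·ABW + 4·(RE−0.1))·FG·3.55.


ABW = (1.071 − 1.045)·131.25·0.79/1.045 = 2.5798
OE = 259 − 259/1.071 = 17.1699 °P
AE = 259 − 259/1.045 = 11.1531 °P
RE = 0.1808·17.1699 + 0.8192·11.1531 = 12.2410 °P
Cal = (6.9·2.5798 + 4·(12.2410−0.1))·1.045·3.55

246.1950 kcal


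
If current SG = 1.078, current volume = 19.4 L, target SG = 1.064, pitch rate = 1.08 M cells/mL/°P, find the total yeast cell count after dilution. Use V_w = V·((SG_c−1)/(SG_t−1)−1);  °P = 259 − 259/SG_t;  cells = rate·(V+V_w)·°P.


V_w = 19.4·((1.078−1)/(1.064−1)−1) = 4.2437
V_final = 19.4 + 4.2437 = 23.6437
°P = 259 − 259/1.064 = 15.5789
cells = 1.08·23.6437·15.5789

397.8123 billion cells


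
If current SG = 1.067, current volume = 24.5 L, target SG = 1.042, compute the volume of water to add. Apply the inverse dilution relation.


V_water = V·((SG_curr − 1)/(SG_target − 1) − 1)
V_water = 24.5·((1.067 − 1)/(1.042 − 1) − 1)

14.5833 L


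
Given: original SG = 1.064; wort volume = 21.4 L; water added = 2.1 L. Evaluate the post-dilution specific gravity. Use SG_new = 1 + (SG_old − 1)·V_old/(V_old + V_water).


pts = (1.064 − 1)·1000·21.4/(21.4 + 2.1) = 58.2809
SG_new = 1 + 58.2809/1000

1.0583


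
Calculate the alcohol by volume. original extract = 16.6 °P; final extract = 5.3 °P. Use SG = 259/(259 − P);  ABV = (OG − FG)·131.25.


OG = 259/(259 − 16.6) = 1.0685
FG = 259/(259 − 5.3) = 1.0209
ABV = (1.0685 − 1.0209)·131.25

6.2463 % ABV
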